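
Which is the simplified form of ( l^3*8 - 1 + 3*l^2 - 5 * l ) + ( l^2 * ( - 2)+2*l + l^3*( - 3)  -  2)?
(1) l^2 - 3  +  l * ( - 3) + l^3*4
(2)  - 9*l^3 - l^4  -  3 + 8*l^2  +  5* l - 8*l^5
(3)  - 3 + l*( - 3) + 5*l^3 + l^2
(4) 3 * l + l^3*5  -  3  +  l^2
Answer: 3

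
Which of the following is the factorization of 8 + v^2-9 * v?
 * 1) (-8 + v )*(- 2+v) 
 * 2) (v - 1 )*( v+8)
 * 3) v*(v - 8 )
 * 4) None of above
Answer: 4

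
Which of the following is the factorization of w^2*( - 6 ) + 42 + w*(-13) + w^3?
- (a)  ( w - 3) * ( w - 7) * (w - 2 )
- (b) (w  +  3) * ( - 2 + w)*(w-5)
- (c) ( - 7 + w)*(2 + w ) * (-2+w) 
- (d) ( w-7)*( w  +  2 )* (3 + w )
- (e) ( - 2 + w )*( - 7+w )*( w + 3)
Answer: e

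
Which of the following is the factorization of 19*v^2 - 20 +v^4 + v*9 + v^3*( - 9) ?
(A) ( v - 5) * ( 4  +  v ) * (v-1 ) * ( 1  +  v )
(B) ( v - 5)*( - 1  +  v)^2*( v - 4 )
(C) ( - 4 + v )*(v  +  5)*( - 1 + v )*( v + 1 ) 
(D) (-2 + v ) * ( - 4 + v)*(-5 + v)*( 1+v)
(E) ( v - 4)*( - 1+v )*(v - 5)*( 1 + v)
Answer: E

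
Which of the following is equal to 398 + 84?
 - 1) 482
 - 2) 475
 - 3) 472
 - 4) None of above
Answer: 1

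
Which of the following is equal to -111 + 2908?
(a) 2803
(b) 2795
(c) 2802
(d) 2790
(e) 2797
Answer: e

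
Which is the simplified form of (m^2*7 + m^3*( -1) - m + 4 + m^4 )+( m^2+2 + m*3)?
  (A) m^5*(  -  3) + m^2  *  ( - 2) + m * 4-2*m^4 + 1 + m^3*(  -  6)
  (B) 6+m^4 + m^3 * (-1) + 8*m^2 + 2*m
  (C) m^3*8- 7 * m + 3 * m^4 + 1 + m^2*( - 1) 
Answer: B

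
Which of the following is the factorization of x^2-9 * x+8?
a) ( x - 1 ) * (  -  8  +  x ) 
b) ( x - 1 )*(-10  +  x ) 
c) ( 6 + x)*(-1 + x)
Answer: a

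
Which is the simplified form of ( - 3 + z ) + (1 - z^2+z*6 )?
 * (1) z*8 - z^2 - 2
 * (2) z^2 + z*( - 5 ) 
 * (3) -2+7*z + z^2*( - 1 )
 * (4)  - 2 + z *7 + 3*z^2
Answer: 3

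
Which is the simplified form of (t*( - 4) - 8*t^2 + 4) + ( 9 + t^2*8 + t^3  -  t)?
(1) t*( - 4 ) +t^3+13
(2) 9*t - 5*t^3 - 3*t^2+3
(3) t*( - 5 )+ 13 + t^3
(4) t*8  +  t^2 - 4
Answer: 3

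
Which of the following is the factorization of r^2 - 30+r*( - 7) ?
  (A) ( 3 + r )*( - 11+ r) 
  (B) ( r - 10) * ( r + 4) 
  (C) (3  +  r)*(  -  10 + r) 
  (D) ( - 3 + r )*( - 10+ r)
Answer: C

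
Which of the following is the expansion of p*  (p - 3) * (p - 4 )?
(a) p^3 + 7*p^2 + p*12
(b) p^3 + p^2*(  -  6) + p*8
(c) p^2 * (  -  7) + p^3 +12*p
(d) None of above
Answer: c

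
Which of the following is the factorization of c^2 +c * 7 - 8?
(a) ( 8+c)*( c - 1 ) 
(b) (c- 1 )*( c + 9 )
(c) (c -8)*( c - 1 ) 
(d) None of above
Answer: a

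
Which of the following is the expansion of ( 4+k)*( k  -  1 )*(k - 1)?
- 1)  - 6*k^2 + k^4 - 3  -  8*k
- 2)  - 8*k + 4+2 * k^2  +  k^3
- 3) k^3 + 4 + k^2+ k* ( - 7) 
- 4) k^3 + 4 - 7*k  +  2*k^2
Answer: 4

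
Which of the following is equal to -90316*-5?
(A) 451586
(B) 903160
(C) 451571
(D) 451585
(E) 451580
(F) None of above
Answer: E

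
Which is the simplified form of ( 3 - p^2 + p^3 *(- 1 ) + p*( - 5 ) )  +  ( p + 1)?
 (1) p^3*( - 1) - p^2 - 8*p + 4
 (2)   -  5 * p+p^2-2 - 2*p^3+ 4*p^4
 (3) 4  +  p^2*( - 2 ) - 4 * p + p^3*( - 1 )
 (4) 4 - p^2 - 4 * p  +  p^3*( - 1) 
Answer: 4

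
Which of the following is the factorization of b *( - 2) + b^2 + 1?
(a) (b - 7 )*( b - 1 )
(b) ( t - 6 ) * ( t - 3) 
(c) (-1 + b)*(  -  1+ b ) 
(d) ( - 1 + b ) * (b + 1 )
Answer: c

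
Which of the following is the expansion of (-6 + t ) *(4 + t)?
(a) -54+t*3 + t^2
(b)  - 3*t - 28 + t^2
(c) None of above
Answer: c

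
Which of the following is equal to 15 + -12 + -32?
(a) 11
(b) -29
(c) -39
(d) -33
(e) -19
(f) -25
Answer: b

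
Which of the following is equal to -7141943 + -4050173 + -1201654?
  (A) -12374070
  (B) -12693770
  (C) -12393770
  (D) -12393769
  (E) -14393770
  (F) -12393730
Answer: C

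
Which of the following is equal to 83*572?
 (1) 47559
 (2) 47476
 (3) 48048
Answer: 2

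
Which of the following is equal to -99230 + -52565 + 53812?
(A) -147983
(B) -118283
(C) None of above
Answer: C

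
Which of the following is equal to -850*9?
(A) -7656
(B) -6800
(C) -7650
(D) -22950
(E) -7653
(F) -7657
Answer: C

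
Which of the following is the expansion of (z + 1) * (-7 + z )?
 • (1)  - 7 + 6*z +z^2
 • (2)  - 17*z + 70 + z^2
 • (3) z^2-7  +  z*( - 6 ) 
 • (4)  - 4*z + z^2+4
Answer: 3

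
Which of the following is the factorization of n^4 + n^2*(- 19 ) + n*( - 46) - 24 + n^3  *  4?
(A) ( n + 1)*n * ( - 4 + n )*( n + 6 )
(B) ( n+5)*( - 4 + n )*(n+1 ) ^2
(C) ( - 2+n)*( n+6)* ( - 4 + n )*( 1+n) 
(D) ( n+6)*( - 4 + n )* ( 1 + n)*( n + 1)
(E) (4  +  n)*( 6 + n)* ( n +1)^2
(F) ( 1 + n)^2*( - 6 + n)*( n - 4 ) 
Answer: D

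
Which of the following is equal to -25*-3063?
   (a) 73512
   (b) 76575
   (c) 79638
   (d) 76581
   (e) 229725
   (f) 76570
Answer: b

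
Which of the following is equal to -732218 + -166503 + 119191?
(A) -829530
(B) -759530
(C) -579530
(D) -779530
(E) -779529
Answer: D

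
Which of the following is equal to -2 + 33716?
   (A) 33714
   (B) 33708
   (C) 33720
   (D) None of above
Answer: A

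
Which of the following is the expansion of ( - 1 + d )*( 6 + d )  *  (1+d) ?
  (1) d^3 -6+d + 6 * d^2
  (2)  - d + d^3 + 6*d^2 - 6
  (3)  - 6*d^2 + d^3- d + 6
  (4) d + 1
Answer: 2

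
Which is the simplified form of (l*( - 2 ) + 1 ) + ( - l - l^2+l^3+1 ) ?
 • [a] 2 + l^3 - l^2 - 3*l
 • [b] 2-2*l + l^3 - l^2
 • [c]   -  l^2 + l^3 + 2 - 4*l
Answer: a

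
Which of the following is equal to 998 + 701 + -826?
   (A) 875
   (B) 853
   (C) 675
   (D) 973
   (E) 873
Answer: E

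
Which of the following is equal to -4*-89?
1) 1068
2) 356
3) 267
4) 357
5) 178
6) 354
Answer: 2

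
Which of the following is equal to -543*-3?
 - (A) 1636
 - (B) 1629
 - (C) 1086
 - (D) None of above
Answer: B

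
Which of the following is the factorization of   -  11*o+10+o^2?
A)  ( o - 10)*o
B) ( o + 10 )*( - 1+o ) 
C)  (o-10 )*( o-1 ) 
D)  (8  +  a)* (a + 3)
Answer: C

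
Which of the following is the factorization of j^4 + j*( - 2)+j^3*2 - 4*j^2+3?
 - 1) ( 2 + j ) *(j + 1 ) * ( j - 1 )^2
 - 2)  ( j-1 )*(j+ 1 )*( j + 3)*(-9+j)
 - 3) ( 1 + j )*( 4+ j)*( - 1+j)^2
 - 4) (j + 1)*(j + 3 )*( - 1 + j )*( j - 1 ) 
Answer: 4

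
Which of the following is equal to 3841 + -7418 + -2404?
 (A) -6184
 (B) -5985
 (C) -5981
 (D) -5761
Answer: C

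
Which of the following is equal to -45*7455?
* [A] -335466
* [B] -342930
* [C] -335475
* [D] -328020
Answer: C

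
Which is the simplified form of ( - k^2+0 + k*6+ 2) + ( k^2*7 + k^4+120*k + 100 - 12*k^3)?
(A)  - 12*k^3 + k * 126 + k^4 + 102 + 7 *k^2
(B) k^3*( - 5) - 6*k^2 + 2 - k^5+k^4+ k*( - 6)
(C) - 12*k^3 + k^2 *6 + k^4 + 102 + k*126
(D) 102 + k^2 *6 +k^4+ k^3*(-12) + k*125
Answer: C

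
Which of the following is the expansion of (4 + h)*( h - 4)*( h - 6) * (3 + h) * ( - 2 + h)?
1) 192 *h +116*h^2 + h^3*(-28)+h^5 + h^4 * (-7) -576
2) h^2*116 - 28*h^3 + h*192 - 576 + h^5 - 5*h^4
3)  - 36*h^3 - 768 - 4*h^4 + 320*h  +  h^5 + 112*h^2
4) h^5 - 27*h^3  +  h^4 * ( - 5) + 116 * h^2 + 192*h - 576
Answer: 2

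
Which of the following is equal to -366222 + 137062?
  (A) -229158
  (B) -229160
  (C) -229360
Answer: B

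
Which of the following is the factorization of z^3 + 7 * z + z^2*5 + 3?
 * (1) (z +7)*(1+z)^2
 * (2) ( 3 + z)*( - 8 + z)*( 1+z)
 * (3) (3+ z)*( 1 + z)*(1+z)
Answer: 3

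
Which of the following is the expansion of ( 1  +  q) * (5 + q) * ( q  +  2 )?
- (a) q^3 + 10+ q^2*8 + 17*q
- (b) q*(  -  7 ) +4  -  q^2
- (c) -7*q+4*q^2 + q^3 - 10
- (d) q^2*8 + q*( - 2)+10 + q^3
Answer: a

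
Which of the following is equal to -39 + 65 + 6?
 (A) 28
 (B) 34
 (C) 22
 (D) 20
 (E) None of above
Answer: E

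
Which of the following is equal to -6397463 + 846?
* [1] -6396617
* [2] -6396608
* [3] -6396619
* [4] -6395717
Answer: 1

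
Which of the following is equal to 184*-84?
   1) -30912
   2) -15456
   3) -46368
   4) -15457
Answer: 2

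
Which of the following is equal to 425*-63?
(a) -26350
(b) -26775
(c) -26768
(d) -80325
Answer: b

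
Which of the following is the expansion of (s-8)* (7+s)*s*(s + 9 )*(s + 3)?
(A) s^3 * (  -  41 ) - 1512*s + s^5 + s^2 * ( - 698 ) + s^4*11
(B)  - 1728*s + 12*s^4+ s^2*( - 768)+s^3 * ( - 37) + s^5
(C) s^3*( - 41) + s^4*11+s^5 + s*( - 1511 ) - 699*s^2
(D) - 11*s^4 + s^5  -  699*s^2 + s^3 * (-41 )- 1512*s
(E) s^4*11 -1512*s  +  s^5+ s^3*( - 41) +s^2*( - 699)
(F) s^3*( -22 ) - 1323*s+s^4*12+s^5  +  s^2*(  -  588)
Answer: E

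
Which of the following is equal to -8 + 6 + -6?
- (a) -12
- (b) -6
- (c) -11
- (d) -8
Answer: d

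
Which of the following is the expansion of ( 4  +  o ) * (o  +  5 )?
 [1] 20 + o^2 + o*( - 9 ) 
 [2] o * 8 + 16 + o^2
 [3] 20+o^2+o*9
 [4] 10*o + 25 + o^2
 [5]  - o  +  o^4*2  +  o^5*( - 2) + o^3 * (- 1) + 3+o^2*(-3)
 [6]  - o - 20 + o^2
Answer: 3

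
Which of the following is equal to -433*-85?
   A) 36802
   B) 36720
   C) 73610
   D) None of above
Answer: D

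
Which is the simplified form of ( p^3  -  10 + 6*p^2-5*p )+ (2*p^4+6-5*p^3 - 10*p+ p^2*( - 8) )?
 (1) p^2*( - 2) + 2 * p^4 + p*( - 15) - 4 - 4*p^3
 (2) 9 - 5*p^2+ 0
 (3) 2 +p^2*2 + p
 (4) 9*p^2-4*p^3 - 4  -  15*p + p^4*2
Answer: 1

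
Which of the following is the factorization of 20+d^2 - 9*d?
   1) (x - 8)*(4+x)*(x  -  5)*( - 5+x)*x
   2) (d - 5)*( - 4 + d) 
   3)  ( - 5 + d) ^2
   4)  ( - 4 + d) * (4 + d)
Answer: 2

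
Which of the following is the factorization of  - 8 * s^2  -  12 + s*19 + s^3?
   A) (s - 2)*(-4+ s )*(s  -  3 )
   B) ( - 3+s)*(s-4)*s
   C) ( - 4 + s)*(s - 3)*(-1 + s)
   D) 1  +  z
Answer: C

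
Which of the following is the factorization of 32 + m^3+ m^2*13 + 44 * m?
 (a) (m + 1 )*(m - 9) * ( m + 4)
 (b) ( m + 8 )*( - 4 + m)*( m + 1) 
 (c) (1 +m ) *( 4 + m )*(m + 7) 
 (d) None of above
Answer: d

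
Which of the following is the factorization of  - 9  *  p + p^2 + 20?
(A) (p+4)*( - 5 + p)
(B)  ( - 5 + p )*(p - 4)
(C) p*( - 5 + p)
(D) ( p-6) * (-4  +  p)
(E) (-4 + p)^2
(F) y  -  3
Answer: B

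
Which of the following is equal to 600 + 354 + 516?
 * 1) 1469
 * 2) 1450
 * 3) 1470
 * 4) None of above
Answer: 3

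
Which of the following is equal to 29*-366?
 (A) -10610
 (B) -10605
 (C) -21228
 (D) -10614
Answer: D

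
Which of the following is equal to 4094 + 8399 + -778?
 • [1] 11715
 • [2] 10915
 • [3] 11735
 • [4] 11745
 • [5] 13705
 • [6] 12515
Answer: 1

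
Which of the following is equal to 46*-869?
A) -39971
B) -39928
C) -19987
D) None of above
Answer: D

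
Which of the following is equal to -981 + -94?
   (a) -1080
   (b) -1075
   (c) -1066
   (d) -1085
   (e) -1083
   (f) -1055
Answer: b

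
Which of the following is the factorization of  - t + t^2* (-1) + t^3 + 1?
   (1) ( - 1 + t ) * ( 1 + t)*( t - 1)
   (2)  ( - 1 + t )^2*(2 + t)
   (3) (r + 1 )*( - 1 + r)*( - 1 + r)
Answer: 1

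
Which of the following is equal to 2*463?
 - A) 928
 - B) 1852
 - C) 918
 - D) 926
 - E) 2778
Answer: D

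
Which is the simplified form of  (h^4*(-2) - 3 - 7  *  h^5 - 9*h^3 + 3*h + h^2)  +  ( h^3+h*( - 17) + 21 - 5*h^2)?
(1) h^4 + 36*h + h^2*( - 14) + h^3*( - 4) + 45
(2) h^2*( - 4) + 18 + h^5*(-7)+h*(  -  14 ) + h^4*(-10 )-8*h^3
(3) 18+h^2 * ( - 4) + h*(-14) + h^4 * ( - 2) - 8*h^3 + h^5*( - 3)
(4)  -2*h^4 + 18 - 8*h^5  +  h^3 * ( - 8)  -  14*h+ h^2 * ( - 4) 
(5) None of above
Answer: 5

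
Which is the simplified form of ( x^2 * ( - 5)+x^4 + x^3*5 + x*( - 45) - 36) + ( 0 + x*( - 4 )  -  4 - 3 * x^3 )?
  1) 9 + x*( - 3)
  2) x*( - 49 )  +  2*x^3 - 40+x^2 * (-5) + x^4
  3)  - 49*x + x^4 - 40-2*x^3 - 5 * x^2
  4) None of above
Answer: 2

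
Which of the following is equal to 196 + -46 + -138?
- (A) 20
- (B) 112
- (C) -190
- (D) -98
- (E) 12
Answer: E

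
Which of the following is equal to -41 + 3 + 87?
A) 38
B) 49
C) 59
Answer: B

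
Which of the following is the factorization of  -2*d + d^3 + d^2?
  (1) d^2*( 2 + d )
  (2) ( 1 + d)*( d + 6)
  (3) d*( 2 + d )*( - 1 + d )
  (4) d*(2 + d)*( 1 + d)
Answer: 3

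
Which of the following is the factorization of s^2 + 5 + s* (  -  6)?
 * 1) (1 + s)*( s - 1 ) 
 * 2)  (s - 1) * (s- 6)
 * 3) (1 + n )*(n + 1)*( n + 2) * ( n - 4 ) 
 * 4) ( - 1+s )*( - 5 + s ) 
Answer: 4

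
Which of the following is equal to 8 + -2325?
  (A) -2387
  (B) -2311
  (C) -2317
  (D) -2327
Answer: C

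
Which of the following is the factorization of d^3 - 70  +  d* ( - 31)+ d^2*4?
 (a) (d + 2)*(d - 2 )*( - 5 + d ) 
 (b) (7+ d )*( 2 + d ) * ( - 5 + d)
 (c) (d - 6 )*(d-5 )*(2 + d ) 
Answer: b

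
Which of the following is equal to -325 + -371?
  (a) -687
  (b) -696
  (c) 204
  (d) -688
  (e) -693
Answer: b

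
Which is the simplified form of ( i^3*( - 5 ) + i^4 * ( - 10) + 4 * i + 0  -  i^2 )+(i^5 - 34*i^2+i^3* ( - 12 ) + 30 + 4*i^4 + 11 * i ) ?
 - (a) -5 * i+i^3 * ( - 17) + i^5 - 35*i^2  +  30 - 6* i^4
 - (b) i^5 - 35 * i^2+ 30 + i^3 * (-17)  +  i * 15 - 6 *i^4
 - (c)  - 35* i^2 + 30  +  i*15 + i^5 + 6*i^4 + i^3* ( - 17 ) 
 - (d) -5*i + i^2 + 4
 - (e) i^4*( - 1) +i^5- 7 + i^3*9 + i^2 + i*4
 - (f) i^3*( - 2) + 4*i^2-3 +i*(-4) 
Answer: b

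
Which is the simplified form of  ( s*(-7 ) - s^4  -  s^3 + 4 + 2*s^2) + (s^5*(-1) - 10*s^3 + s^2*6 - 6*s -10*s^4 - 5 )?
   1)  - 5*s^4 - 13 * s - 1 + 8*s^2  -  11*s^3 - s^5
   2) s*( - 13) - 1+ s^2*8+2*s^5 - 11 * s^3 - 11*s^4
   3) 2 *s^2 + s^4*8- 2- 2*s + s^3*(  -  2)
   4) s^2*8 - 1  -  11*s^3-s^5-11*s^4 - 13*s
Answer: 4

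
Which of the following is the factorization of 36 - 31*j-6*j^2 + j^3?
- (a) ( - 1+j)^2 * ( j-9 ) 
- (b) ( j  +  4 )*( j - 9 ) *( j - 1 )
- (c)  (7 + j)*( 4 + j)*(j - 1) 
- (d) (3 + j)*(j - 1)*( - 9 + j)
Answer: b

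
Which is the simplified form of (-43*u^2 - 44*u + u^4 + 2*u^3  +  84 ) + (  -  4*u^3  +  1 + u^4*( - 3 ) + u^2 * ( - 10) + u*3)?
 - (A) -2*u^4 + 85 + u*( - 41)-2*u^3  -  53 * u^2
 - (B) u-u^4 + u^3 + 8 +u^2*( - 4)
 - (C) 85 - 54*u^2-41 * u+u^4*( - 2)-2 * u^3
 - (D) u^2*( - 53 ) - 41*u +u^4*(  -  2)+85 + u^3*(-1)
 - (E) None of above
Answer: A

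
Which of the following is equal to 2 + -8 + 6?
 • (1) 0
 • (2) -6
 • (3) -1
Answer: 1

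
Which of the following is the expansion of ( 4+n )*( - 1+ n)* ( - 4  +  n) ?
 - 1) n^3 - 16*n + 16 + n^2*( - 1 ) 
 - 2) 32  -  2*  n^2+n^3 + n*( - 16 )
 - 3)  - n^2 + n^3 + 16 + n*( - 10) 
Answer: 1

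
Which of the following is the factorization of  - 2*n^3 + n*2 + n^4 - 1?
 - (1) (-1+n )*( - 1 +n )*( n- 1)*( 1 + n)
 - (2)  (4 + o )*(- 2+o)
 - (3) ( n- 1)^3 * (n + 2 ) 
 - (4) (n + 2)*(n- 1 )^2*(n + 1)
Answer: 1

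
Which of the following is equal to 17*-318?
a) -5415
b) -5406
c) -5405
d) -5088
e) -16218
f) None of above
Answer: b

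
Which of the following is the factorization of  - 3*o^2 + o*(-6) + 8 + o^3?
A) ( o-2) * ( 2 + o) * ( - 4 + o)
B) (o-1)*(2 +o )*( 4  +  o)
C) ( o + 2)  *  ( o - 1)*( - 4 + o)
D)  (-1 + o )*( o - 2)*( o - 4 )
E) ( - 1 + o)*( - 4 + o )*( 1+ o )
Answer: C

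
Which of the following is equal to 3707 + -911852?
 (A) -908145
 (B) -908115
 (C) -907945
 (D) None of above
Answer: A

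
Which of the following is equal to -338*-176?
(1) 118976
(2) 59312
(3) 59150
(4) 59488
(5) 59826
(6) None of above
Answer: 4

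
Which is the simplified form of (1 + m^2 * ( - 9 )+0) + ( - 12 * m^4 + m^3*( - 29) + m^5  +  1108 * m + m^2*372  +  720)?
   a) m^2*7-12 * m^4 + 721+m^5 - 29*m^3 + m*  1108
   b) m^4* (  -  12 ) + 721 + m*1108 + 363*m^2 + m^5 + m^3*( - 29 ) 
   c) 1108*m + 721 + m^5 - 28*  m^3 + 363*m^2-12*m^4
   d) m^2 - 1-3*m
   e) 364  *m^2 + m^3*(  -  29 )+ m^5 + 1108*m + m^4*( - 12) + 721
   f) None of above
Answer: b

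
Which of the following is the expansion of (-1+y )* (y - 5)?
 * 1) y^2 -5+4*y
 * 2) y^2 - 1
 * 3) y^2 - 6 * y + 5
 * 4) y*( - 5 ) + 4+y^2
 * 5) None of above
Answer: 3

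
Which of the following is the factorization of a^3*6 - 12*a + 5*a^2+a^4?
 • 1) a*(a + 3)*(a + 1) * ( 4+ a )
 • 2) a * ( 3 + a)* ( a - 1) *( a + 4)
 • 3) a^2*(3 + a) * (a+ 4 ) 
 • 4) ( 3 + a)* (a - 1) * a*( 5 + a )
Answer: 2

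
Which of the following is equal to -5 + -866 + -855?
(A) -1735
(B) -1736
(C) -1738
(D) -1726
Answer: D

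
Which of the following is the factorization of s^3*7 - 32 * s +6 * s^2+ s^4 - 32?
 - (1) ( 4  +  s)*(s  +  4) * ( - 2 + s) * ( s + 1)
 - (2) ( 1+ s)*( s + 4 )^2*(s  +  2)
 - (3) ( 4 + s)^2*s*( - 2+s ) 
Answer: 1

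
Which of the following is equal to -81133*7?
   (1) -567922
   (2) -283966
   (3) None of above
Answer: 3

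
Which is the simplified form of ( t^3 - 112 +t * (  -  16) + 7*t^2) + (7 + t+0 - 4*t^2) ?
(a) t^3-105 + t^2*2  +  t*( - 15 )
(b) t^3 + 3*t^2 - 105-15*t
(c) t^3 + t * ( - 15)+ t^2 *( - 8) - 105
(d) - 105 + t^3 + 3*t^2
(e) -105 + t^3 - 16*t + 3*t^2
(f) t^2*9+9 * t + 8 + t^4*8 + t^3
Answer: b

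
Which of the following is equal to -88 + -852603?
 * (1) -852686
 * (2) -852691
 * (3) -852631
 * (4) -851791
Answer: 2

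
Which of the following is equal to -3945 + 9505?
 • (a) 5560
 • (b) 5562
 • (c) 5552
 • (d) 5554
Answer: a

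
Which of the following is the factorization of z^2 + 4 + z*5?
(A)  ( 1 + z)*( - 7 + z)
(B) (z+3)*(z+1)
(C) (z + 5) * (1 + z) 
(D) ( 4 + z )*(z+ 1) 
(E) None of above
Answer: D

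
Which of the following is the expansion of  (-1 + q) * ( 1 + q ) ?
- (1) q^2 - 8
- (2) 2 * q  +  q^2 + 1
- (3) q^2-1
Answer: 3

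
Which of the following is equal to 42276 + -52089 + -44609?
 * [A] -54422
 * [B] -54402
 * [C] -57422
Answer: A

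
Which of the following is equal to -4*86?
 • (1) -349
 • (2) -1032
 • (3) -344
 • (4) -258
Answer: 3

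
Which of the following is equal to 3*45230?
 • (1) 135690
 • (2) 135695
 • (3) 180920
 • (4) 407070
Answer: 1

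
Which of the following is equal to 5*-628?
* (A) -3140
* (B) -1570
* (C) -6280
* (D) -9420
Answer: A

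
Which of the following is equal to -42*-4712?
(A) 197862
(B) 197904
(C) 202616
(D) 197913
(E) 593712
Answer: B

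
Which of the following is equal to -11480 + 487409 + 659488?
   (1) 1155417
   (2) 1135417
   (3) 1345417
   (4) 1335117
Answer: 2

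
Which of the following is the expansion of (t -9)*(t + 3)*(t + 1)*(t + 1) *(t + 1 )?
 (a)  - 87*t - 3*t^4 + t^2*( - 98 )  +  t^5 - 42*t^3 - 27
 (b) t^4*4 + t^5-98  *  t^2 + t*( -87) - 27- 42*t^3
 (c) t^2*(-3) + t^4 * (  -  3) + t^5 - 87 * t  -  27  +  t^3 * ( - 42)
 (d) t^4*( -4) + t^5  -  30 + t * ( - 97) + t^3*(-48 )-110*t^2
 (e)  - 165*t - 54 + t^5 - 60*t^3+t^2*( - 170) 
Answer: a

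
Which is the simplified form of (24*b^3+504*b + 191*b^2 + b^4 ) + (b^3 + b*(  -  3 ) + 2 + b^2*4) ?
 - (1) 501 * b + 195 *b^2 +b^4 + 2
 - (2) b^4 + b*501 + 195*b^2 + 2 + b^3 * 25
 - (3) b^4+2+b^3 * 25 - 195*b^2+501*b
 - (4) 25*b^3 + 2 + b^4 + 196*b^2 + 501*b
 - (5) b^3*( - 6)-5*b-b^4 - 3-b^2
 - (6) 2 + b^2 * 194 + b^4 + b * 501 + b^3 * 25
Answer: 2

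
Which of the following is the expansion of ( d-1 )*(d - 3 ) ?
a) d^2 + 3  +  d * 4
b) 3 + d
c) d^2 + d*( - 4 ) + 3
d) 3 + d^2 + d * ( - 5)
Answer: c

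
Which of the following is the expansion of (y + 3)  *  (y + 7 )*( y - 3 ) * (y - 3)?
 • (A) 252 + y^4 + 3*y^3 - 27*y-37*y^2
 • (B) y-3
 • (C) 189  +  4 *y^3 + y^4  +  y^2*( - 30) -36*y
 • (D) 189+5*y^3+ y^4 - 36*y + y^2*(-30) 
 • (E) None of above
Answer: C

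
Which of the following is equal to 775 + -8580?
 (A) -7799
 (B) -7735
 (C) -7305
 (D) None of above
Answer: D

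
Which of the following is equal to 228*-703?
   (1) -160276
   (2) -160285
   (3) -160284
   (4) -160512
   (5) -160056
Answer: 3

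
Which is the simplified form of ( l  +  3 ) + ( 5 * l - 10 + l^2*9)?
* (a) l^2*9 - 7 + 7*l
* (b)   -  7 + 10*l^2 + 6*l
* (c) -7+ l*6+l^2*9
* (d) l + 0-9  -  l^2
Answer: c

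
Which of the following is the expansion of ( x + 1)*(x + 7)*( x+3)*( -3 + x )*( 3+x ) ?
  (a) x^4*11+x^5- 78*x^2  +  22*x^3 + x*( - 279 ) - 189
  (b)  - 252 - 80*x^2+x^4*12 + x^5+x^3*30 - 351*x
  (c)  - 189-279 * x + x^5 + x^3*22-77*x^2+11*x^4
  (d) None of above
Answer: a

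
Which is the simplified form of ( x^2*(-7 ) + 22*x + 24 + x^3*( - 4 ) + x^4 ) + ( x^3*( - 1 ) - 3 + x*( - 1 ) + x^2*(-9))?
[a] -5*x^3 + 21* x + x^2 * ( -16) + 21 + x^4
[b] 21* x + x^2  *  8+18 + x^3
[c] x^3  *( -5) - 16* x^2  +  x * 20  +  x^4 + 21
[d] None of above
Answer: a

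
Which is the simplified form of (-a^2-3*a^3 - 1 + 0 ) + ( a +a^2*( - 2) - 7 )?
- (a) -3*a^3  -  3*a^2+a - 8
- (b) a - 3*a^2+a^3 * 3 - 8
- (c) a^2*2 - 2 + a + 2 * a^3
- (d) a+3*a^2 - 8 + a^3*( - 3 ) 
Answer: a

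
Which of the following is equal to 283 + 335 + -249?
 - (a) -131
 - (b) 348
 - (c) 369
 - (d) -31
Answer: c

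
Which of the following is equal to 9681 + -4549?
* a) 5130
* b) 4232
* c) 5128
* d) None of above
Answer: d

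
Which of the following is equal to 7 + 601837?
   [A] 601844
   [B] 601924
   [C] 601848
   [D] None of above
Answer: A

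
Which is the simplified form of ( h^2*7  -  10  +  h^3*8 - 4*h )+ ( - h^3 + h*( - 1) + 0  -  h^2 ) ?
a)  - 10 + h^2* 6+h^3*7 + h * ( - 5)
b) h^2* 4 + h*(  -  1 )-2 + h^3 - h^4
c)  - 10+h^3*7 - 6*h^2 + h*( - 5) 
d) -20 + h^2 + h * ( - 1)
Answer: a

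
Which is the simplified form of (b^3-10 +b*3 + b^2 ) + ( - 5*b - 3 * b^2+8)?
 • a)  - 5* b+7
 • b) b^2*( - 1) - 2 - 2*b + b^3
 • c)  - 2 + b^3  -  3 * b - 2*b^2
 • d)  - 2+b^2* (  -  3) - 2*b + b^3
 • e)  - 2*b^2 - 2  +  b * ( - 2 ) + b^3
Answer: e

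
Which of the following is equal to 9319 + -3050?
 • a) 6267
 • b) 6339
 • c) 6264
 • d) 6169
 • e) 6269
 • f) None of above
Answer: e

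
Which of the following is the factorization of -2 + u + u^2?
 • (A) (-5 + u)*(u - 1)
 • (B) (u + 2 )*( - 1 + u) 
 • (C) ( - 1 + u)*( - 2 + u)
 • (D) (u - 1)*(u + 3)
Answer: B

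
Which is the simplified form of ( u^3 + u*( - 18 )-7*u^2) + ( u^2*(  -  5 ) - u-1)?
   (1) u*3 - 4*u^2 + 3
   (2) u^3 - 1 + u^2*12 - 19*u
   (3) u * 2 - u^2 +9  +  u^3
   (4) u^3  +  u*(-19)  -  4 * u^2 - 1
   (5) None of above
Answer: 5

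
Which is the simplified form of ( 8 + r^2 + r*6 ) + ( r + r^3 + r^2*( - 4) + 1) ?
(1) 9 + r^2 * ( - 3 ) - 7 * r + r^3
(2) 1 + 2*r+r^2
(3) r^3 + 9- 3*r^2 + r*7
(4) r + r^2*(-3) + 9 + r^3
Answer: 3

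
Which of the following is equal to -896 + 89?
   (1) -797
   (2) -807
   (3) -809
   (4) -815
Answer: 2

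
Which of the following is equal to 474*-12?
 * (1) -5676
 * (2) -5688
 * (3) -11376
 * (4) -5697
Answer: 2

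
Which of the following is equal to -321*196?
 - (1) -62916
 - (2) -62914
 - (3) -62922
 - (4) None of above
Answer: 1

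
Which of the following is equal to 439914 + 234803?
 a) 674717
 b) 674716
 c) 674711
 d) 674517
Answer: a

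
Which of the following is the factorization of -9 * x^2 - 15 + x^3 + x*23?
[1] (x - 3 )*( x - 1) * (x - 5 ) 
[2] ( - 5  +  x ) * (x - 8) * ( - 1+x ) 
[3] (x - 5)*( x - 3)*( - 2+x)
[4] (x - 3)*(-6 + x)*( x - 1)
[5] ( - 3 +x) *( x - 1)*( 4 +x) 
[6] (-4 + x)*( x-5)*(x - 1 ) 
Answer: 1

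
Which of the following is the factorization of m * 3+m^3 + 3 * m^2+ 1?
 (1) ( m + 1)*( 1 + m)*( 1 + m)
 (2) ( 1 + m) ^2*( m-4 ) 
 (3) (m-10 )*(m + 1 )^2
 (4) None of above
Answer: 1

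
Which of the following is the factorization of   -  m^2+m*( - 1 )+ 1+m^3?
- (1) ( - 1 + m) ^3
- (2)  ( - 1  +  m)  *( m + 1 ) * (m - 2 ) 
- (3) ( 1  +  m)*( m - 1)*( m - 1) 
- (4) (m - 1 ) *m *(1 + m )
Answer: 3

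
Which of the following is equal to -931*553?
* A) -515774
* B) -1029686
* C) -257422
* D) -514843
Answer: D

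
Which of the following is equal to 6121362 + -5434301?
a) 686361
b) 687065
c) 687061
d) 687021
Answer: c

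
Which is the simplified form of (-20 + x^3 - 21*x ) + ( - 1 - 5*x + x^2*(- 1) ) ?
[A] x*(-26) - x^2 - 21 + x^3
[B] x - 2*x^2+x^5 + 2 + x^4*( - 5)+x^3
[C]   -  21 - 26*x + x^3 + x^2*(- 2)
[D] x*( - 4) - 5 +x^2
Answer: A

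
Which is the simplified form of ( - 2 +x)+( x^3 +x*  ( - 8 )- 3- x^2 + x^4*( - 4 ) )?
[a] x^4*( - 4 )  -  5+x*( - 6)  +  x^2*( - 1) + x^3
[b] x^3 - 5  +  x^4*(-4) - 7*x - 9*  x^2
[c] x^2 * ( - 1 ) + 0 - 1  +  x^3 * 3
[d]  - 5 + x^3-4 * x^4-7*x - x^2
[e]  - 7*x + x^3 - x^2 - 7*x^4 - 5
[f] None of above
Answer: d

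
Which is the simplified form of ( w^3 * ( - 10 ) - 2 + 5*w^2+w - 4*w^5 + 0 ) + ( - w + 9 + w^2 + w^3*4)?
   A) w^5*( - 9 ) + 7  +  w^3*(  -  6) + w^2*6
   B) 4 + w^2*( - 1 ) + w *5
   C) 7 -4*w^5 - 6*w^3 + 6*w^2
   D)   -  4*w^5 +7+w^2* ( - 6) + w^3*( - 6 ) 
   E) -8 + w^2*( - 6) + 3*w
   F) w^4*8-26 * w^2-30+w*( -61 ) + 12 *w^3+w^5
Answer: C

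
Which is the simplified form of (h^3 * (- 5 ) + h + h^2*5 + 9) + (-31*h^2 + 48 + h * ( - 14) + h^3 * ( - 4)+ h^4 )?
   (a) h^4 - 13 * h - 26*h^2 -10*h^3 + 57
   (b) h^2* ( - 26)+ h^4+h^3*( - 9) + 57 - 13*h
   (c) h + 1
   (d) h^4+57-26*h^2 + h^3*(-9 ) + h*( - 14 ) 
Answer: b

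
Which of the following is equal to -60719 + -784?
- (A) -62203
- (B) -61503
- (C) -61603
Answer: B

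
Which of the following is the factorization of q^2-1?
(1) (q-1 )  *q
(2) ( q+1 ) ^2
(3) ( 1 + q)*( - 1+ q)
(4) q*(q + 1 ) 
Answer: 3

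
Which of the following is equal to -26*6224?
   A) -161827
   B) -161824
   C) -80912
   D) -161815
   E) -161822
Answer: B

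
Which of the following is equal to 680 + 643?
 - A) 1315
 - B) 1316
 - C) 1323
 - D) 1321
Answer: C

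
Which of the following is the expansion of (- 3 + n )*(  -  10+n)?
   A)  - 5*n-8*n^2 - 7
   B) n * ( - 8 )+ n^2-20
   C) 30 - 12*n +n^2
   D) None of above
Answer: D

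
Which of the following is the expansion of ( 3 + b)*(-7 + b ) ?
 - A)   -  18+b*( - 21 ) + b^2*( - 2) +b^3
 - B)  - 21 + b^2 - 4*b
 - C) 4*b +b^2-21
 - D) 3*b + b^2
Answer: B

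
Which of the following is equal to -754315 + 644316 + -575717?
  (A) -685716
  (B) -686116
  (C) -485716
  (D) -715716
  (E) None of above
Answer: A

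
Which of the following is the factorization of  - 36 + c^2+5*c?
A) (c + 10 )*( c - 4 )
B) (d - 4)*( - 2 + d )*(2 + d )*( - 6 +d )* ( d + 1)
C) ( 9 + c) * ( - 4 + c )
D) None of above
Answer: C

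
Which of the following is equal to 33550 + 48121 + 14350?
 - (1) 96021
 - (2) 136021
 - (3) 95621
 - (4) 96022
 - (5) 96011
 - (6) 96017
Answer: 1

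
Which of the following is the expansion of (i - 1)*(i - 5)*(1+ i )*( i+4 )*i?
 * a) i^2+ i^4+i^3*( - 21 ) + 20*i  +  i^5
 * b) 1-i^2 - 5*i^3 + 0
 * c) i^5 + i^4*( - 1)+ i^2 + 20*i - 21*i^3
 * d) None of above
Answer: c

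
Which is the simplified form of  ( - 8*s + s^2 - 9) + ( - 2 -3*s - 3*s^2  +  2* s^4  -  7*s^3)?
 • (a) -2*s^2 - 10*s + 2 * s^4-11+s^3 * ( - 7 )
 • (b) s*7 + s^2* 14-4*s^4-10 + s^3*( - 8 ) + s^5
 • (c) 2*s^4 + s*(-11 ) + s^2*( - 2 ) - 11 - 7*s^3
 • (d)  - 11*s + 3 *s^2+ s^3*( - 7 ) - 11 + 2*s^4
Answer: c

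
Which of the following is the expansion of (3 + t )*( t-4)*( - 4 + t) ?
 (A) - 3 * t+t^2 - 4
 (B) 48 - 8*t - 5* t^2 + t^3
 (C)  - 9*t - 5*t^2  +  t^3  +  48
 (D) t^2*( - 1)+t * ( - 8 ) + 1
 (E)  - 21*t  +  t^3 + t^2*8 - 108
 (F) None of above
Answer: B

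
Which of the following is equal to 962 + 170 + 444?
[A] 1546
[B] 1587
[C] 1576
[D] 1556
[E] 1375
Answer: C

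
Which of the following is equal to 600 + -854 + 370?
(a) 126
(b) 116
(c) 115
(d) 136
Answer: b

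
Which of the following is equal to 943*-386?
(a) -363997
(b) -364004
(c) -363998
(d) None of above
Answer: c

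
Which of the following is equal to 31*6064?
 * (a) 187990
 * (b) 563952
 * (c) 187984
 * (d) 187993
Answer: c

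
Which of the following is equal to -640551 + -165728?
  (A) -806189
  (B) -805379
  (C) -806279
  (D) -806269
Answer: C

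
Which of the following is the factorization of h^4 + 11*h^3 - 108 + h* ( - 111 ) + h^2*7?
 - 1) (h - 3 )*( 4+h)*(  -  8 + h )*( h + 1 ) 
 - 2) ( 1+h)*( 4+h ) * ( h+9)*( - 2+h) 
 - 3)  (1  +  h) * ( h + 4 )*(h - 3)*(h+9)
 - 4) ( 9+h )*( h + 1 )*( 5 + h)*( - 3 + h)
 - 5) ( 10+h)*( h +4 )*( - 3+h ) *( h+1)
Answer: 3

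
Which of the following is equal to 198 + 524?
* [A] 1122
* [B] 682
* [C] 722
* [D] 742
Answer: C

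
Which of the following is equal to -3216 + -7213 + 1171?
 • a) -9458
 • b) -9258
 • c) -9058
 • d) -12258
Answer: b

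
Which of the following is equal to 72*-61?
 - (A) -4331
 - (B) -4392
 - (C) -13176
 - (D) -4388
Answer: B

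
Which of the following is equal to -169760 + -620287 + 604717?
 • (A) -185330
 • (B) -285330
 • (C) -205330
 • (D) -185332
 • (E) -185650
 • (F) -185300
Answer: A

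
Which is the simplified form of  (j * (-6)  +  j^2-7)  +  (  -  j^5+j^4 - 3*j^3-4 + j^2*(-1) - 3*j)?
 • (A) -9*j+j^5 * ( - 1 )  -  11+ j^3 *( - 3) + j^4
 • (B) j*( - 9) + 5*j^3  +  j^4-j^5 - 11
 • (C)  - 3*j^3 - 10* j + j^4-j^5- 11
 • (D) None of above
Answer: A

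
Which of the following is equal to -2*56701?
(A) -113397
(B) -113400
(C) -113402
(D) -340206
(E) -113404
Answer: C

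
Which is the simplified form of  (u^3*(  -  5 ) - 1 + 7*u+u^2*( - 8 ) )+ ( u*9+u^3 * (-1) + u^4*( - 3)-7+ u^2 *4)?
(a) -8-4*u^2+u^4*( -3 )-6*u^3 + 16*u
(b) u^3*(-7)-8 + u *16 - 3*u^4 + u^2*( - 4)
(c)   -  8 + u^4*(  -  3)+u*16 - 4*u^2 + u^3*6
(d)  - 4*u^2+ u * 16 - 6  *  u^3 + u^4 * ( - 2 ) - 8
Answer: a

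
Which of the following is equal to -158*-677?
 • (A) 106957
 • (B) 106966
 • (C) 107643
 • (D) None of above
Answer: B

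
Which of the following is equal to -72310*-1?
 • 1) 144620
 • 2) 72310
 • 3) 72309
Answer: 2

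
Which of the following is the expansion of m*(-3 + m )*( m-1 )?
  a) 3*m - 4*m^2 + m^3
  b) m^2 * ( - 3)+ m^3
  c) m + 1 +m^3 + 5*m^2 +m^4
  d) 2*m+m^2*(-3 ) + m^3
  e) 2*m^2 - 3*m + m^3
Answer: a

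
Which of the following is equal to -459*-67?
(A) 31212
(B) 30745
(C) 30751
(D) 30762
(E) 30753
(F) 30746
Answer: E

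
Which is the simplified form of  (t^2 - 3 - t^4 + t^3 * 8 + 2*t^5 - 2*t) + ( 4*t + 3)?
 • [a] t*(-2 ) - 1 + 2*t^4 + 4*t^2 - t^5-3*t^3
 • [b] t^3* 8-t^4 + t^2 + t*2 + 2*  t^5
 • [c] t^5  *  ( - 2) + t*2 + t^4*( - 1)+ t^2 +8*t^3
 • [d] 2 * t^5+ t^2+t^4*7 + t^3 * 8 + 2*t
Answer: b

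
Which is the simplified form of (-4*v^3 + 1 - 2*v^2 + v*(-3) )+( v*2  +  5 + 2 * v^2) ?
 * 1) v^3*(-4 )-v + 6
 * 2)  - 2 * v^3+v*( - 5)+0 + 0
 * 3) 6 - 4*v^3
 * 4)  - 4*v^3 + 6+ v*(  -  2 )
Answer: 1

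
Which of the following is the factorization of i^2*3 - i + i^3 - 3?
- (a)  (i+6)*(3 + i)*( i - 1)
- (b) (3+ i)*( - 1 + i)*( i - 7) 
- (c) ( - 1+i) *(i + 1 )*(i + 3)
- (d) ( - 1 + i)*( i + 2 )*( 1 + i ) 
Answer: c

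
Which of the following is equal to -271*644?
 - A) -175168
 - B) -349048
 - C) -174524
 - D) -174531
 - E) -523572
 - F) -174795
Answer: C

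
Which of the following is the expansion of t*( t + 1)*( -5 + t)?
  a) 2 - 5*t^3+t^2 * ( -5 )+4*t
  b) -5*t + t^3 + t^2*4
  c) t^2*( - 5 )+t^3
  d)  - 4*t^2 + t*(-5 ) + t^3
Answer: d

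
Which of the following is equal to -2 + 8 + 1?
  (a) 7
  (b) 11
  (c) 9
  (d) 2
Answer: a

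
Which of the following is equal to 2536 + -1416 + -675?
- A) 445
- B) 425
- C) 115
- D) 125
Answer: A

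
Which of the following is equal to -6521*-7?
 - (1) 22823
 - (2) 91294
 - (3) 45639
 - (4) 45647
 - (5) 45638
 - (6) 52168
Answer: 4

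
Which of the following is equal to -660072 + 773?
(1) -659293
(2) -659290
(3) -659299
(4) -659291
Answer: 3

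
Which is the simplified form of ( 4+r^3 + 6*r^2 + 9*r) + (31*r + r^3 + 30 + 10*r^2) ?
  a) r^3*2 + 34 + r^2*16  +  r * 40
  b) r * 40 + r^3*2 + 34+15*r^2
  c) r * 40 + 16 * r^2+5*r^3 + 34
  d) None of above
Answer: a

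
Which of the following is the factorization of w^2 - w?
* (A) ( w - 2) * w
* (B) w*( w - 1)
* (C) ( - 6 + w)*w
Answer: B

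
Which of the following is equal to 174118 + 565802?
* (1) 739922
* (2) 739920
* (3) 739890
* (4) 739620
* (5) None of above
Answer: 2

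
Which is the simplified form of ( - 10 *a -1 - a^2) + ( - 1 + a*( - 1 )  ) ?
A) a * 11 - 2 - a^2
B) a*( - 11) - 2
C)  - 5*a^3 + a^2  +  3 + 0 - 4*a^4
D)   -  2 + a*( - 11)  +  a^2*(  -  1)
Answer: D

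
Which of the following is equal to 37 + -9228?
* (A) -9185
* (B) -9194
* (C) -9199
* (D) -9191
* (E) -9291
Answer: D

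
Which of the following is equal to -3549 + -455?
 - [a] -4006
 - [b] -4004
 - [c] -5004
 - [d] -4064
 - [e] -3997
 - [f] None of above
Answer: b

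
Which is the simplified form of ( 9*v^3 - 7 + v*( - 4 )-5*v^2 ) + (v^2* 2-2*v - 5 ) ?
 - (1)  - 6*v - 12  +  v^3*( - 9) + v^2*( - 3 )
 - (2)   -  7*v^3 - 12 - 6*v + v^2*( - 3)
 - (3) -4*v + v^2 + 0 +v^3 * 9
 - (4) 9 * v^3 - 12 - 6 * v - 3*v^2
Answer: 4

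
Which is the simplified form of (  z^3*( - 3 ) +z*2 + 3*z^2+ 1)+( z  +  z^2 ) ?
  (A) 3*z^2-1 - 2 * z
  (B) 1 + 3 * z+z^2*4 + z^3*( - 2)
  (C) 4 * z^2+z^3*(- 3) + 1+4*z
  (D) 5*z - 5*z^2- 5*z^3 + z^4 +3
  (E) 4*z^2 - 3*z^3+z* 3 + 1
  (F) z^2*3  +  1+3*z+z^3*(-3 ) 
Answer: E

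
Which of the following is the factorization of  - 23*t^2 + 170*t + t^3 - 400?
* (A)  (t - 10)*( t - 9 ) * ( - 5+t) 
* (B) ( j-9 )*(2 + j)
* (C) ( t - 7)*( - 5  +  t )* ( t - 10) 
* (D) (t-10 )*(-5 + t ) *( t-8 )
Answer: D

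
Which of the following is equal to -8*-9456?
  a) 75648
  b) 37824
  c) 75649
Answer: a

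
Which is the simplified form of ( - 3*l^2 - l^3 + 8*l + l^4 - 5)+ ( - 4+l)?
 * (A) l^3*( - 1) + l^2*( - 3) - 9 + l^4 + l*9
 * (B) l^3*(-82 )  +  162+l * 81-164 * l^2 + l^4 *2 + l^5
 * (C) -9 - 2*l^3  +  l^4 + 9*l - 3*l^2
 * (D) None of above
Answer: A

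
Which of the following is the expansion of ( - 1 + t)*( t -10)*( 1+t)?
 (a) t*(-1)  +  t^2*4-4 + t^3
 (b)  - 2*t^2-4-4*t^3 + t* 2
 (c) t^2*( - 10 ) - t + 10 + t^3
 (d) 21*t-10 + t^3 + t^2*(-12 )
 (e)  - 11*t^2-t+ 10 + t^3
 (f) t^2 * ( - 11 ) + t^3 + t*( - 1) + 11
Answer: c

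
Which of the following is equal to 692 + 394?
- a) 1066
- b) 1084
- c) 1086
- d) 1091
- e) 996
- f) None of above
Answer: c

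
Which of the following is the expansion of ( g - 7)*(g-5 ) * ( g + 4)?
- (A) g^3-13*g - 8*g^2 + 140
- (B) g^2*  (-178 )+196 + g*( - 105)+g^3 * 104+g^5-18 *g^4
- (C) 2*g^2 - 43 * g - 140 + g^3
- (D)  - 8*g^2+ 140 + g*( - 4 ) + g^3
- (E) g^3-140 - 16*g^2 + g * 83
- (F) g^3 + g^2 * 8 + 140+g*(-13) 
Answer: A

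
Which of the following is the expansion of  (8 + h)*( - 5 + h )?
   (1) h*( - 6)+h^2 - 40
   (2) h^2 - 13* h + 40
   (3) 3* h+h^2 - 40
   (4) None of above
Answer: 3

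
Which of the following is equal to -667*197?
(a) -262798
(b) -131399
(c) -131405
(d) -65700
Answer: b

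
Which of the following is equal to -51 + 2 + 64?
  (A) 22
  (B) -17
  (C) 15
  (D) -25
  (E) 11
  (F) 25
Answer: C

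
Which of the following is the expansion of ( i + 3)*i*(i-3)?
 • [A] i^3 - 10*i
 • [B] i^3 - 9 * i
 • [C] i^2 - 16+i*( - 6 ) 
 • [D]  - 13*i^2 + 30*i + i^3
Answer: B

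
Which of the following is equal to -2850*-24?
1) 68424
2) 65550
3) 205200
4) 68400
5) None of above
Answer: 4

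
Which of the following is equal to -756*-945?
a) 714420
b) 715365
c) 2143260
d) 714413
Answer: a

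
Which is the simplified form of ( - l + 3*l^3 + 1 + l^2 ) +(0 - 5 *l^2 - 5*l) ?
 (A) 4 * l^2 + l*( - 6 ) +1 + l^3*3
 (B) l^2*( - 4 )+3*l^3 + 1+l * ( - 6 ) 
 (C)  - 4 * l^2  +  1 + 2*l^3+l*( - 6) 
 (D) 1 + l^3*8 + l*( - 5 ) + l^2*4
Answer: B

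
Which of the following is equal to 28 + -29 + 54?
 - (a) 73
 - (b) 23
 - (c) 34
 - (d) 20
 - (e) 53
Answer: e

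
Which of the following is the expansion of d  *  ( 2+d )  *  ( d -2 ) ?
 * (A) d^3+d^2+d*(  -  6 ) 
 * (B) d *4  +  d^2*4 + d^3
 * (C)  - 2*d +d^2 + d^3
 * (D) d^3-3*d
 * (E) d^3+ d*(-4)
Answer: E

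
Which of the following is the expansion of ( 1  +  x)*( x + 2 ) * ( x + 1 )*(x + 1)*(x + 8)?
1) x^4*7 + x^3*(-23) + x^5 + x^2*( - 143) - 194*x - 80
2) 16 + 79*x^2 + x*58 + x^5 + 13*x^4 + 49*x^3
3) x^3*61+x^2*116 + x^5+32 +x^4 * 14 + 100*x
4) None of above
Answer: 2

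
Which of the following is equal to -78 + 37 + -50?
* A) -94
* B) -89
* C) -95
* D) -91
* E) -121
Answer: D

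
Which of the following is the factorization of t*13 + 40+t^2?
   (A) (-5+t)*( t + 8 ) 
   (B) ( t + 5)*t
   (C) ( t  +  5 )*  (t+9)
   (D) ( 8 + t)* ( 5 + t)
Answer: D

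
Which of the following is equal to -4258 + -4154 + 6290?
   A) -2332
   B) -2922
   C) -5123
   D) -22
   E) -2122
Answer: E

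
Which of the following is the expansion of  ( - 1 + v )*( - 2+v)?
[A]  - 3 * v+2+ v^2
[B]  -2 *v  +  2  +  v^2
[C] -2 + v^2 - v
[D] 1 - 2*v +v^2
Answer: A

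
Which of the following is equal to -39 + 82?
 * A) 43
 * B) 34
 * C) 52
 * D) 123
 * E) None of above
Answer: A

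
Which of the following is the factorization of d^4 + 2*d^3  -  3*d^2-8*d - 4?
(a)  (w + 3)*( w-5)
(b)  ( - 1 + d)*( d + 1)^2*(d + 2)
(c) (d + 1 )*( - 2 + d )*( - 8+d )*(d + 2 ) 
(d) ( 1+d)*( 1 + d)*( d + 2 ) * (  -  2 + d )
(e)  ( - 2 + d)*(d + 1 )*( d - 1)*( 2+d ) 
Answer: d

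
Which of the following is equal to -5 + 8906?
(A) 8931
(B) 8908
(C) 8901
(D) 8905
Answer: C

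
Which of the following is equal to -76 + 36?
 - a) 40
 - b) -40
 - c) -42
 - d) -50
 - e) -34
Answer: b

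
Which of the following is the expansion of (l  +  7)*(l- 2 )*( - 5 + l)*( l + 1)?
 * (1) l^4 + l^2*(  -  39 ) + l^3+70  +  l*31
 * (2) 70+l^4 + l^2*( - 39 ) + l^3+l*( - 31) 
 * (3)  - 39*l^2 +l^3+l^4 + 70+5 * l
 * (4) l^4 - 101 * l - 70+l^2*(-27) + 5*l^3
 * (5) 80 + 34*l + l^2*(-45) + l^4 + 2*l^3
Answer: 1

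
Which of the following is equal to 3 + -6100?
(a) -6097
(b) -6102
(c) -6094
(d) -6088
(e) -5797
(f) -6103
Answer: a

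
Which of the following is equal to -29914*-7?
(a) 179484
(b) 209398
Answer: b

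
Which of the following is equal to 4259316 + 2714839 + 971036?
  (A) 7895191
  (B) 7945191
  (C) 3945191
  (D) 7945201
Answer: B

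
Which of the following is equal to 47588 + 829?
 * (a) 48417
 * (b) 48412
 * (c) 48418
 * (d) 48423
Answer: a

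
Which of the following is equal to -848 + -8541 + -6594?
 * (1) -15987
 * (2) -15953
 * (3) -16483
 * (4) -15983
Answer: 4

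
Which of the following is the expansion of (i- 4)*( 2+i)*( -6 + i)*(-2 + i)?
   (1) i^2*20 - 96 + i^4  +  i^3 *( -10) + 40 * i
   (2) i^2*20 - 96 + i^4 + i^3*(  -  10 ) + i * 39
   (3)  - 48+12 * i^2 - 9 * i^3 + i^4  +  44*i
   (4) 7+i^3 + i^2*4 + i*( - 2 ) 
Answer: 1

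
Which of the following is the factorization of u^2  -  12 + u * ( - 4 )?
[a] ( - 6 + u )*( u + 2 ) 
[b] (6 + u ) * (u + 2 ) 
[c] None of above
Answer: a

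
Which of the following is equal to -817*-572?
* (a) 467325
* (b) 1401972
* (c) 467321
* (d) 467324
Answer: d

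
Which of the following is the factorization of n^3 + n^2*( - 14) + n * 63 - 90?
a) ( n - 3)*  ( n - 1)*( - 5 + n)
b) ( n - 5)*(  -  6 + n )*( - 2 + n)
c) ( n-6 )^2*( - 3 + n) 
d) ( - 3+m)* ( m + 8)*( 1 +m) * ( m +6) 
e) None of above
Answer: e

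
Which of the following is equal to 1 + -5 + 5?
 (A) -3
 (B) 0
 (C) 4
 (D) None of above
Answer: D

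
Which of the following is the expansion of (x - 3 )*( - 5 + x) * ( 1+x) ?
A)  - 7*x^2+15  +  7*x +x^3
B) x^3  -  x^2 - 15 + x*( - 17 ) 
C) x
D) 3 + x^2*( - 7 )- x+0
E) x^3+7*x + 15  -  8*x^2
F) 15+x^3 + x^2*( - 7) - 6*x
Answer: A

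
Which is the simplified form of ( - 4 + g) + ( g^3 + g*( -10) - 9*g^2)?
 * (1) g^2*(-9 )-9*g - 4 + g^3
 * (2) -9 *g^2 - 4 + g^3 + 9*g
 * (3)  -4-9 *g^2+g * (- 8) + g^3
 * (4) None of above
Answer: 1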